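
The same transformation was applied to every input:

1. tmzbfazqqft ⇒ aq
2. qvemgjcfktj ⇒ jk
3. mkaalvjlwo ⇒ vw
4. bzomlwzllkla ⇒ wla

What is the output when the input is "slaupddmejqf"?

Rule — keep one character in every 3, starting at position 3 (positions 3rd, 6th, 9th, ...), then delete the first character.
Working it through for "slaupddmejqf": intermediate "adef", final "def".

def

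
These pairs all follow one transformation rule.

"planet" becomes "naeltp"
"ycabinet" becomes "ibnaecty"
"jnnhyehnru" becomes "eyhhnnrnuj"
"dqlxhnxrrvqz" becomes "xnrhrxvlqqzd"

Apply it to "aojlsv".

ljsova

The transformation: swap the front and back halves of the string, then take characters alternately from the front and the back (1st, last, 2nd, 2nd-last, ...).
Starting from "aojlsv": after the first operation, "lsvaoj"; after the second, "ljsova".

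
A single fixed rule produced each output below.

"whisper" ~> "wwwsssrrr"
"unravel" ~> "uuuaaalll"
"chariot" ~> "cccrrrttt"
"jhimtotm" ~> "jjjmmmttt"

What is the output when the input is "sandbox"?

sssdddxxx

Looking at the pairs, the operation is to keep one character in every 3, starting at position 1 (positions 1st, 4th, 7th, ...), then repeat every character 3 times.
"sandbox" → "sdx" → "sssdddxxx".
(Check on "whisper": → "wsr" → "wwwsssrrr" ✓)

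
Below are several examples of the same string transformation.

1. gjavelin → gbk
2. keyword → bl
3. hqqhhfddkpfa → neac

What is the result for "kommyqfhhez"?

In each case the input is transformed by: keep one character in every 3, starting at position 2 (positions 2nd, 5th, 8th, ...), then shift every letter 3 places backward in the alphabet (wrapping around).
Starting from "kommyqfhhez": after the first operation, "oyhz"; after the second, "lvew".

lvew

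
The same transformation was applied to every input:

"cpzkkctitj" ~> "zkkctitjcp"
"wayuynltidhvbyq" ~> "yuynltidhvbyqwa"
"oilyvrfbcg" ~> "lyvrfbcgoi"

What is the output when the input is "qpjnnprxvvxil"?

jnnprxvvxilqp

The transformation: move the first 2 characters to the end (rotate left by 2).
Applying that to "qpjnnprxvvxil" gives "jnnprxvvxilqp".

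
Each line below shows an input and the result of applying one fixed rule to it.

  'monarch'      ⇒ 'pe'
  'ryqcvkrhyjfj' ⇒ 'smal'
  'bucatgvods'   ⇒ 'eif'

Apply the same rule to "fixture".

The pattern: keep one character in every 3, starting at position 3 (positions 3rd, 6th, 9th, ...), then shift every letter 2 places forward in the alphabet (wrapping around).
For "fixture", step one produces "xr"; step two turns that into "zt".

zt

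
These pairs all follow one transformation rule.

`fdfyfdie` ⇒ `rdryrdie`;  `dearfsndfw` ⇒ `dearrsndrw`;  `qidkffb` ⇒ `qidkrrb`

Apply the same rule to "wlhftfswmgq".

The pattern: replace every "f" with "r".
Doing the same to "wlhftfswmgq": "wlhrtrswmgq".

wlhrtrswmgq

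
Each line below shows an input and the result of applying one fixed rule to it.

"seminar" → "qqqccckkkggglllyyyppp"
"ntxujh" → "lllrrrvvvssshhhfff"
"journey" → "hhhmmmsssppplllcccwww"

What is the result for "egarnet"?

ccceeeyyyppplllcccrrr

The rule is to shift every letter 2 places backward in the alphabet (wrapping around), then repeat every character 3 times.
For "egarnet" the result is "ccceeeyyyppplllcccrrr".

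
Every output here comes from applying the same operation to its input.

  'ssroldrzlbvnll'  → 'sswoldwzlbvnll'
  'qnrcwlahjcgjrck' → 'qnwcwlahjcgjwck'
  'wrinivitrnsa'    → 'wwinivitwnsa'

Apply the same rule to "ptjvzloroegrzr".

ptjvzlowoegwzw

Rule — replace every "r" with "w".
For "ptjvzloroegrzr" the result is "ptjvzlowoegwzw".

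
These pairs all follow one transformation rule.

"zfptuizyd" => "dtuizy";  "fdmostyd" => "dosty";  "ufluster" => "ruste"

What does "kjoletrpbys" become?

The transformation: delete the first 3 characters, then move the last character to the front.
Doing the same to "kjoletrpbys": "sletrpby".

sletrpby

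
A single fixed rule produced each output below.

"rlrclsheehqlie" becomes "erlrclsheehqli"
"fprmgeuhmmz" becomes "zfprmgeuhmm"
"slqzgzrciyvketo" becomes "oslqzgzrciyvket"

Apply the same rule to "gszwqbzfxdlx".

The pattern: move the last character to the front.
Doing the same to "gszwqbzfxdlx": "xgszwqbzfxdl".

xgszwqbzfxdl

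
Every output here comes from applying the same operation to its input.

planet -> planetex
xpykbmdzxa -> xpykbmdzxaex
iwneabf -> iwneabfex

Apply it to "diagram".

The transformation: append "ex".
"diagram" → "diagramex".

diagramex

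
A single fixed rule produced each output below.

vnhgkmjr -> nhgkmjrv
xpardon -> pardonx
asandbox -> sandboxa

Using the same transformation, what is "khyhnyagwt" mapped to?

The rule is to move the first character to the end.
So "khyhnyagwt" becomes "hyhnyagwtk".

hyhnyagwtk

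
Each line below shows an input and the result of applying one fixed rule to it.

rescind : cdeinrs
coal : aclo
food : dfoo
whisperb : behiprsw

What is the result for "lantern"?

aelnnrt

The pattern: sort the characters into alphabetical order.
On "lantern" that produces "aelnnrt".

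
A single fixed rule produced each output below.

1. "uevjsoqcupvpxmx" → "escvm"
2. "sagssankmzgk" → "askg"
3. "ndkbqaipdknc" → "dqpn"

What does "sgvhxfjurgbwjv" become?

gxubv

In each case the input is transformed by: keep one character in every 3, starting at position 2 (positions 2nd, 5th, 8th, ...).
For "sgvhxfjurgbwjv" the result is "gxubv".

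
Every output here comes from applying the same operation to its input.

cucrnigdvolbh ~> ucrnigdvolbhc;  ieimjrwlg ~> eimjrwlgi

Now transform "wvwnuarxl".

vwnuarxlw

Each output is the input with this applied: move the first character to the end.
For "wvwnuarxl" the result is "vwnuarxlw".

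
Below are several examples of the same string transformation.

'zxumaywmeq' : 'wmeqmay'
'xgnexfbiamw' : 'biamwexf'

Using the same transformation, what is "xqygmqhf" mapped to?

Looking at the pairs, the operation is to delete the first 3 characters, then move the first 3 characters to the end (rotate left by 3).
Applying that to "xqygmqhf" gives "hfgmq".

hfgmq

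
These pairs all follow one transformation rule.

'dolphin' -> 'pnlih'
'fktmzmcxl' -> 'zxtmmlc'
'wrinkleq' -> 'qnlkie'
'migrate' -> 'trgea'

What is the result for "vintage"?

What's happening: delete the first 2 characters, then sort the characters into reverse alphabetical order.
For "vintage", step one produces "ntage"; step two turns that into "tngea".
(Check on "fktmzmcxl": → "tmzmcxl" → "zxtmmlc" ✓)

tngea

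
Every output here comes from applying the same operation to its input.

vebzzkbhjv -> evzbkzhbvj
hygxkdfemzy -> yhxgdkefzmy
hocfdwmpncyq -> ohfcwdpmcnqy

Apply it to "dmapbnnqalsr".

Each output is the input with this applied: swap each adjacent pair of characters (1↔2, 3↔4, ...).
"dmapbnnqalsr" → "mdpanbqnlars".

mdpanbqnlars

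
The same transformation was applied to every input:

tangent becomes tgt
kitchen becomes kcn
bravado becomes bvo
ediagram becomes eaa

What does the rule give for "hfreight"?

The pattern: keep one character in every 3, starting at position 1 (positions 1st, 4th, 7th, ...).
Doing the same to "hfreight": "heh".

heh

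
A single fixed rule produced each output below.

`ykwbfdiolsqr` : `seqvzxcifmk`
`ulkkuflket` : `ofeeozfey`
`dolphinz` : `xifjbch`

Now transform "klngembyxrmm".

efhaygvsrlg

The rule is to shift every letter 6 places backward in the alphabet (wrapping around), then delete the last character.
So "klngembyxrmm" becomes "efhaygvsrlg".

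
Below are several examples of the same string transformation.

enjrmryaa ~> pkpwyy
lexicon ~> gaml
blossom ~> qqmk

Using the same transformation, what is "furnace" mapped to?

In each case the input is transformed by: shift every letter 2 places backward in the alphabet (wrapping around), then delete the first 3 characters.
So "furnace" becomes "lyac".

lyac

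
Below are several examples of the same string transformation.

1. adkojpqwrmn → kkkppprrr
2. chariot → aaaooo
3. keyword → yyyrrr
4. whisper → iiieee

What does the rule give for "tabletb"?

bbbttt

The transformation: keep one character in every 3, starting at position 3 (positions 3rd, 6th, 9th, ...), then repeat every character 3 times.
Applying both steps to "tabletb": "bt", then "bbbttt".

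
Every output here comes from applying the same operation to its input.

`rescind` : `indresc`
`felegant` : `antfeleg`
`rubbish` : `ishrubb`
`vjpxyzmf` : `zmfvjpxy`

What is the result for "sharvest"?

estsharv

Rule — move the last 3 characters to the front (rotate right by 3).
"sharvest" → "estsharv".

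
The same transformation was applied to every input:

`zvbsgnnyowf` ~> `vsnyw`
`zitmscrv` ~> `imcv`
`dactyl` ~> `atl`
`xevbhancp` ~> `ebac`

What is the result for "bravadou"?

rvdu

What's happening: keep every other character starting from the second (positions 2nd, 4th, 6th, ...).
So "bravadou" becomes "rvdu".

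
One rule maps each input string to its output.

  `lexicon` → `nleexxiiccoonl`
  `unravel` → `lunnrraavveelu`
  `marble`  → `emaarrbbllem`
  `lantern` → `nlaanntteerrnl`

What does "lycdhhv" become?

The transformation: double every character, then swap the first and last characters.
Starting from "lycdhhv": after the first operation, "llyyccddhhhhvv"; after the second, "vlyyccddhhhhvl".

vlyyccddhhhhvl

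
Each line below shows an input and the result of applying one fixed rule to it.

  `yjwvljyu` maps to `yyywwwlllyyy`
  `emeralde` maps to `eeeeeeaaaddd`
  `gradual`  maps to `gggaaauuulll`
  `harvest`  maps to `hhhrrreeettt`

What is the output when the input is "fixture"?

What's happening: keep every other character starting from the first (positions 1st, 3rd, 5th, ...), then repeat every character 3 times.
Working it through for "fixture": intermediate "fxue", final "fffxxxuuueee".

fffxxxuuueee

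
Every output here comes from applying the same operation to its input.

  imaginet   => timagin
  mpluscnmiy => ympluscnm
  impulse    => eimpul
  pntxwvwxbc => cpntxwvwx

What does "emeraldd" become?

Rule — move the last character to the front, then delete the last character.
"emeraldd" → "demerald" → "demeral".
(Check on "pntxwvwxbc": → "cpntxwvwxb" → "cpntxwvwx" ✓)

demeral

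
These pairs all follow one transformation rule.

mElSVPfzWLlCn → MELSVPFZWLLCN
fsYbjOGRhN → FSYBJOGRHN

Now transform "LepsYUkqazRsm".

LEPSYUKQAZRSM

In each case the input is transformed by: convert every letter to uppercase.
So "LepsYUkqazRsm" becomes "LEPSYUKQAZRSM".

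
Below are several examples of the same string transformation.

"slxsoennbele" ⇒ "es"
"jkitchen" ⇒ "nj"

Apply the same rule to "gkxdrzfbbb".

bg

Rule — move the last character to the front, then keep only the first 2 characters.
"gkxdrzfbbb" → "bgkxdrzfbb" → "bg".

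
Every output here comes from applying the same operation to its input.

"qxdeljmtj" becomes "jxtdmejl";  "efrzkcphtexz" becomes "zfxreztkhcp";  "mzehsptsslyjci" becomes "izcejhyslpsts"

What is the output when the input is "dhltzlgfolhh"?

hhhlltozflg

In each case the input is transformed by: take characters alternately from the front and the back (1st, last, 2nd, 2nd-last, ...), then delete the first character.
Applying both steps to "dhltzlgfolhh": "dhhhlltozflg", then "hhhlltozflg".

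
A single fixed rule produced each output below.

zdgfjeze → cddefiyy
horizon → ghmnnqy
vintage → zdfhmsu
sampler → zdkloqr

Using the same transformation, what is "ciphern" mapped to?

bdghmoq

What's happening: sort the characters into alphabetical order, then shift every letter 1 place backward in the alphabet (wrapping around).
Applying both steps to "ciphern": "cehinpr", then "bdghmoq".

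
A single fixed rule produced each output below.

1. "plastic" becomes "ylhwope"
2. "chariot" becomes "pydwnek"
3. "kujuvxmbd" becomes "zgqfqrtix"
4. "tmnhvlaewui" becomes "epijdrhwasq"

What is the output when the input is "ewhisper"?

nasdeola

The rule is to move the last character to the front, then shift every letter 4 places backward in the alphabet (wrapping around).
Starting from "ewhisper": after the first operation, "rewhispe"; after the second, "nasdeola".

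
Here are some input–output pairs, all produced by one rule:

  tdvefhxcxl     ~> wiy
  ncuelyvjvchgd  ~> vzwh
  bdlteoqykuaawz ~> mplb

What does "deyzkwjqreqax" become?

zxsb

What's happening: keep one character in every 3, starting at position 3 (positions 3rd, 6th, 9th, ...), then shift every letter 1 place forward in the alphabet (wrapping around).
Working it through for "deyzkwjqreqax": intermediate "ywra", final "zxsb".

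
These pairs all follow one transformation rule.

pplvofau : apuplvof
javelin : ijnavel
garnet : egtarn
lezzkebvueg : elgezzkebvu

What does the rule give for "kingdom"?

okmingd

What's happening: swap the first and last characters, then move the last 2 characters to the front (rotate right by 2).
On "kingdom" that produces "okmingd".
(Check on "lezzkebvueg": → "gezzkebvuel" → "elgezzkebvu" ✓)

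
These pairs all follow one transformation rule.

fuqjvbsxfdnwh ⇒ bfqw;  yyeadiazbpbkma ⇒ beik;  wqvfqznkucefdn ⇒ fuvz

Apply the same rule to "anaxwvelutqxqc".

The transformation: keep one character in every 3, starting at position 3 (positions 3rd, 6th, 9th, ...), then sort the characters into alphabetical order.
On "anaxwvelutqxqc": the first step gives "avux", and the second then gives "auvx".
(Check on "fuqjvbsxfdnwh": → "qbfw" → "bfqw" ✓)

auvx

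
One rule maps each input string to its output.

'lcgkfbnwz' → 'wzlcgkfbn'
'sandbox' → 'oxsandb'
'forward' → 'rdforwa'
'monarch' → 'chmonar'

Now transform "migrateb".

Each output is the input with this applied: move the last 2 characters to the front (rotate right by 2).
"migrateb" → "ebmigrat".

ebmigrat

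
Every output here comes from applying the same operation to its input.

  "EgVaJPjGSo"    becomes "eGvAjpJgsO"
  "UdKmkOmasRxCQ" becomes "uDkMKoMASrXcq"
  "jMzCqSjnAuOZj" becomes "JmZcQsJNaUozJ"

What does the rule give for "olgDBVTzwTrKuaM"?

The rule is to flip the case of every letter.
Doing the same to "olgDBVTzwTrKuaM": "OLGdbvtZWtRkUAm".

OLGdbvtZWtRkUAm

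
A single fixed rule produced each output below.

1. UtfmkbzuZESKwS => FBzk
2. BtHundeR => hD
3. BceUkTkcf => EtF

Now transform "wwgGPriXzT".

GRZ

Looking at the pairs, the operation is to flip the case of every letter, then keep one character in every 3, starting at position 3 (positions 3rd, 6th, 9th, ...).
On "wwgGPriXzT": the first step gives "WWGgpRIxZt", and the second then gives "GRZ".
(Check on "BtHundeR": → "bThUNDEr" → "hD" ✓)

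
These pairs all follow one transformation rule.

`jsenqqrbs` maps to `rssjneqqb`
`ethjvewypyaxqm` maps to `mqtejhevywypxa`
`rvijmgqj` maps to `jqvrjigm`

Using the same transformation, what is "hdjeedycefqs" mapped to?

What's happening: swap each adjacent pair of characters (1↔2, 3↔4, ...), then move the last 2 characters to the front (rotate right by 2).
Working it through for "hdjeedycefqs": intermediate "dhejdecyfesq", final "sqdhejdecyfe".

sqdhejdecyfe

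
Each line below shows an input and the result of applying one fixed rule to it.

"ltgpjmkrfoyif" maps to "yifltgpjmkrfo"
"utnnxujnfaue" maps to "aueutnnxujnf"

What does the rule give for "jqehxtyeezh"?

In each case the input is transformed by: move the last 3 characters to the front (rotate right by 3).
"jqehxtyeezh" → "ezhjqehxtye".

ezhjqehxtye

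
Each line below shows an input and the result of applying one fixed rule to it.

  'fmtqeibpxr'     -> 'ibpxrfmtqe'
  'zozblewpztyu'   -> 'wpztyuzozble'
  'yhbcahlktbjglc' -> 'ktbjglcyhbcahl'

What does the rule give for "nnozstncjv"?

Rule — swap the front and back halves of the string.
So "nnozstncjv" becomes "tncjvnnozs".

tncjvnnozs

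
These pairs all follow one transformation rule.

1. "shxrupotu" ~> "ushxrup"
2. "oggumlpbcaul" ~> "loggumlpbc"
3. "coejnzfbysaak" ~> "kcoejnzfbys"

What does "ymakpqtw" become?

wymakp

In each case the input is transformed by: move the last character to the front, then delete the last 2 characters.
"ymakpqtw" → "wymakpqt" → "wymakp".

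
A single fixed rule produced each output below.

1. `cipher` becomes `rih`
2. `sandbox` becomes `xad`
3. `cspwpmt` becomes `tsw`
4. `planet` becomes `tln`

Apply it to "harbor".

Looking at the pairs, the operation is to move the last 2 characters to the front (rotate right by 2), then keep every other character starting from the second (positions 2nd, 4th, 6th, ...).
So "harbor" becomes "rab".

rab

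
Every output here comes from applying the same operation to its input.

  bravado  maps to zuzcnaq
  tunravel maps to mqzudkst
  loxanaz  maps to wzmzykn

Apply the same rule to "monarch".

Each output is the input with this applied: shift every letter 1 place backward in the alphabet (wrapping around), then move the first 2 characters to the end (rotate left by 2).
Applying both steps to "monarch": "lnmzqbg", then "mzqbgln".
(Check on "bravado": → "aqzuzcn" → "zuzcnaq" ✓)

mzqbgln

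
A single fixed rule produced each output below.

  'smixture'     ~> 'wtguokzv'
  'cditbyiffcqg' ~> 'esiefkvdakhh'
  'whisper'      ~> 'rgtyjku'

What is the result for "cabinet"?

pgvecdk

What's happening: move the last 3 characters to the front (rotate right by 3), then shift every letter 2 places forward in the alphabet (wrapping around).
On "cabinet": the first step gives "netcabi", and the second then gives "pgvecdk".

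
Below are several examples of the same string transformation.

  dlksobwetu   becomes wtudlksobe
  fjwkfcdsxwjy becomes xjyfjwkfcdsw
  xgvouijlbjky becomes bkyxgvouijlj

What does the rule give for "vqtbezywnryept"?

The rule is to move the last 3 characters to the front (rotate right by 3), then swap the first and last characters.
For "vqtbezywnryept", step one produces "eptvqtbezywnry"; step two turns that into "yptvqtbezywnre".

yptvqtbezywnre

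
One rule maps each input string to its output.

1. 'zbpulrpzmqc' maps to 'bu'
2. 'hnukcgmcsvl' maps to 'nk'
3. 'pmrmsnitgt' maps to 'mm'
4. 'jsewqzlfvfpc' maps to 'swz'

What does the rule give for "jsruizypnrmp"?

suz

Rule — keep every other character starting from the second (positions 2nd, 4th, 6th, ...), then delete the last 3 characters.
Applying both steps to "jsruizypnrmp": "suzprp", then "suz".
(Check on "hnukcgmcsvl": → "nkgcv" → "nk" ✓)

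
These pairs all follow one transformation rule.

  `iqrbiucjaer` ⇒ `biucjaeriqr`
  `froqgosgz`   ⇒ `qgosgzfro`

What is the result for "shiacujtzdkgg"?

Each output is the input with this applied: move the first 3 characters to the end (rotate left by 3).
"shiacujtzdkgg" → "acujtzdkggshi".

acujtzdkggshi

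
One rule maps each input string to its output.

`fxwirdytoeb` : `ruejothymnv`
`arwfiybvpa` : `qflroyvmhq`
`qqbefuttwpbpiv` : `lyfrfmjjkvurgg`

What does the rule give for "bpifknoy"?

oedavyfr

In each case the input is transformed by: reverse the string, then shift every letter 10 places backward in the alphabet (wrapping around).
"bpifknoy" → "yonkfipb" → "oedavyfr".
(Check on "arwfiybvpa": → "apvbyifwra" → "qflroyvmhq" ✓)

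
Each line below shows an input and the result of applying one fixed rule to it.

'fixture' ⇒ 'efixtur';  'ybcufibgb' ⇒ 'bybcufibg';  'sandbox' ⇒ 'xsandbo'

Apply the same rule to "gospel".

In each case the input is transformed by: move the last character to the front.
For "gospel" the result is "lgospe".

lgospe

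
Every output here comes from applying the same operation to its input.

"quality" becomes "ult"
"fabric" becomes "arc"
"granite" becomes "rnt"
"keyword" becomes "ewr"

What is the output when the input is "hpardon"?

Looking at the pairs, the operation is to keep every other character starting from the second (positions 2nd, 4th, 6th, ...).
So "hpardon" becomes "pro".

pro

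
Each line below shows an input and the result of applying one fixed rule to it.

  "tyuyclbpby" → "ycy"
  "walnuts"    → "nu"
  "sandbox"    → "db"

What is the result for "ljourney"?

Rule — swap each adjacent pair of characters (1↔2, 3↔4, ...), then keep one character in every 3, starting at position 3 (positions 3rd, 6th, 9th, ...).
Applying both steps to "ljourney": "jluonrye", then "ur".
(Check on "sandbox": → "asdnobx" → "db" ✓)

ur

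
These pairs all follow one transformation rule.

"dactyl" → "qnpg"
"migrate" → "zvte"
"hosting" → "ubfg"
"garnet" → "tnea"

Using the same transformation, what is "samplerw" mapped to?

fnzc

The transformation: shift every letter 13 places forward in the alphabet (wrapping around) — i.e. ROT13, then keep only the first 4 characters.
Working it through for "samplerw": intermediate "fnzcyrej", final "fnzc".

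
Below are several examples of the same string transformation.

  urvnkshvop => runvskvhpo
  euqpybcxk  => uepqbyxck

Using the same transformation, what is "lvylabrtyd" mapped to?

Rule — swap each adjacent pair of characters (1↔2, 3↔4, ...).
On "lvylabrtyd" that produces "vllybatrdy".

vllybatrdy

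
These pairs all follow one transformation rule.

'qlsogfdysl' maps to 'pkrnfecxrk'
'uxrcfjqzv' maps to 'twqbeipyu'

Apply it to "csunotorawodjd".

What's happening: shift every letter 1 place backward in the alphabet (wrapping around).
On "csunotorawodjd" that produces "brtmnsnqzvncic".

brtmnsnqzvncic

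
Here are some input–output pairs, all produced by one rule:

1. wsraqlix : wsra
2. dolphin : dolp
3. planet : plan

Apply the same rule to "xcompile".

xcom

The transformation: keep only the first 4 characters.
Applying that to "xcompile" gives "xcom".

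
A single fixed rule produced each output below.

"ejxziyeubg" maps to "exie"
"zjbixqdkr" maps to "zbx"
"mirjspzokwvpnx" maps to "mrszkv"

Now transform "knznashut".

Looking at the pairs, the operation is to delete the last 3 characters, then keep every other character starting from the first (positions 1st, 3rd, 5th, ...).
"knznashut" → "knznas" → "kza".
(Check on "ejxziyeubg": → "ejxziye" → "exie" ✓)

kza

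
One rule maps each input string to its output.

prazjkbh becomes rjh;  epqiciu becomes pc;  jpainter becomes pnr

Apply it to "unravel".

nv

Each output is the input with this applied: keep one character in every 3, starting at position 2 (positions 2nd, 5th, 8th, ...).
Doing the same to "unravel": "nv".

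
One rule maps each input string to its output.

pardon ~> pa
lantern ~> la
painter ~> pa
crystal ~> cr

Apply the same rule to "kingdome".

In each case the input is transformed by: keep only the first 2 characters.
Applying that to "kingdome" gives "ki".

ki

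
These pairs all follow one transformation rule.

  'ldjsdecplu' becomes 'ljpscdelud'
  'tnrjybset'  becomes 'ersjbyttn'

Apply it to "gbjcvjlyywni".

njwcyvyjlgib

The rule is to take characters alternately from the front and the back (1st, last, 2nd, 2nd-last, ...), then move the first 3 characters to the end (rotate left by 3).
On "gbjcvjlyywni" that produces "njwcyvyjlgib".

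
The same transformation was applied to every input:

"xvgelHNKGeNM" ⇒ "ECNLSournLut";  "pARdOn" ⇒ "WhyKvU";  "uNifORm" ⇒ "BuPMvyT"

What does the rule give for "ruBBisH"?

YBiiPZo

The pattern: shift every letter 7 places forward in the alphabet (wrapping around), then flip the case of every letter.
On "ruBBisH" that produces "YBiiPZo".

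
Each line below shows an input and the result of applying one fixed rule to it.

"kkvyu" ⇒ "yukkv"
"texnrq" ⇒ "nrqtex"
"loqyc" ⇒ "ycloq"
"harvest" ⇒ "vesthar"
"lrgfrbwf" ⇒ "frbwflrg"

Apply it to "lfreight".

eightlfr

In each case the input is transformed by: move the first 3 characters to the end (rotate left by 3).
Applying that to "lfreight" gives "eightlfr".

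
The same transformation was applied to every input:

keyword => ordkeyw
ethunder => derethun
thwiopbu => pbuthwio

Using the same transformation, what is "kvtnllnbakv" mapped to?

akvkvtnllnb

The pattern: move the last 3 characters to the front (rotate right by 3).
On "kvtnllnbakv" that produces "akvkvtnllnb".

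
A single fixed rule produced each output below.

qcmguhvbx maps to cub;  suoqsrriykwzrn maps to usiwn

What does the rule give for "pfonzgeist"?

fzi

What's happening: keep one character in every 3, starting at position 2 (positions 2nd, 5th, 8th, ...).
"pfonzgeist" → "fzi".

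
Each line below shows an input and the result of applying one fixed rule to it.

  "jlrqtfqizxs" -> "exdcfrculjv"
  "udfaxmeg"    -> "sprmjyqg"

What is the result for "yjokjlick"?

wvawvxuok

The pattern: shift every letter 12 places forward in the alphabet (wrapping around), then swap the first and last characters.
Applying both steps to "yjokjlick": "kvawvxuow", then "wvawvxuok".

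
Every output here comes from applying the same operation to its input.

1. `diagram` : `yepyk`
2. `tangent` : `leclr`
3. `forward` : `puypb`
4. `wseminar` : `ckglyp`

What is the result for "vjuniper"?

Looking at the pairs, the operation is to delete the first 2 characters, then shift every letter 2 places backward in the alphabet (wrapping around).
Starting from "vjuniper": after the first operation, "uniper"; after the second, "slgncp".

slgncp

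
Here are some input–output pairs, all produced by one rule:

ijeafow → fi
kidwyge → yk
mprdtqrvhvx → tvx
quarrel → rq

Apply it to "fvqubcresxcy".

becv

The pattern: move the first 2 characters to the end (rotate left by 2), then keep one character in every 3, starting at position 3 (positions 3rd, 6th, 9th, ...).
"fvqubcresxcy" → "qubcresxcyfv" → "becv".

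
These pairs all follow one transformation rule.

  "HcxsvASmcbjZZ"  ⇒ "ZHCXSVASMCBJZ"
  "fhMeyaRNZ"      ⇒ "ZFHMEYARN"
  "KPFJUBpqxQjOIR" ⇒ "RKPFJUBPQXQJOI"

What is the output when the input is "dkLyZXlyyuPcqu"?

UDKLYZXLYYUPCQ

In each case the input is transformed by: move the last character to the front, then convert every letter to uppercase.
Starting from "dkLyZXlyyuPcqu": after the first operation, "udkLyZXlyyuPcq"; after the second, "UDKLYZXLYYUPCQ".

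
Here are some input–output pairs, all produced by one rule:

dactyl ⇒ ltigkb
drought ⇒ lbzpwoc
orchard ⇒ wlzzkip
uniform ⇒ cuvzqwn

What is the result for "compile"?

The pattern: shift every letter 8 places forward in the alphabet (wrapping around), then take characters alternately from the front and the back (1st, last, 2nd, 2nd-last, ...).
Applying both steps to "compile": "kwuxqtm", then "kmwtuqx".

kmwtuqx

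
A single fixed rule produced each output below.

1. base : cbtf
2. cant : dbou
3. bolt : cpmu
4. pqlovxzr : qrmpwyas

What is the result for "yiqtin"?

The rule is to shift every letter 1 place forward in the alphabet (wrapping around).
Doing the same to "yiqtin": "zjrujo".

zjrujo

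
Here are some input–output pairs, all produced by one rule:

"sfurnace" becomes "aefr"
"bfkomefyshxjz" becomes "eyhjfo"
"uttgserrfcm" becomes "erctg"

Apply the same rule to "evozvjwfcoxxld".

jfoxdvz

The rule is to keep every other character starting from the second (positions 2nd, 4th, 6th, ...), then move the first 2 characters to the end (rotate left by 2).
Starting from "evozvjwfcoxxld": after the first operation, "vzjfoxd"; after the second, "jfoxdvz".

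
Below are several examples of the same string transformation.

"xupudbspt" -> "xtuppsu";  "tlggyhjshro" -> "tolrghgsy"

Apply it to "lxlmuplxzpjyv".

lvxyljmpuzp

The transformation: take characters alternately from the front and the back (1st, last, 2nd, 2nd-last, ...), then delete the last 2 characters.
Working it through for "lxlmuplxzpjyv": intermediate "lvxyljmpuzpxl", final "lvxyljmpuzp".
(Check on "tlggyhjshro": → "tolrghgsyjh" → "tolrghgsy" ✓)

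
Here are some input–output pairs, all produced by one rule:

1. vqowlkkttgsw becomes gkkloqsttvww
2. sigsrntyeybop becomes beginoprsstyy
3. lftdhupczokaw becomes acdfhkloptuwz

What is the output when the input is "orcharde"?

The pattern: sort the characters into alphabetical order.
Doing the same to "orcharde": "acdehorr".

acdehorr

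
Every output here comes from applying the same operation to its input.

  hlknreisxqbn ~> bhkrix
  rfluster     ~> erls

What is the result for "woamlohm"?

hwal

Looking at the pairs, the operation is to move the last 3 characters to the front (rotate right by 3), then keep every other character starting from the second (positions 2nd, 4th, 6th, ...).
On "woamlohm" that produces "hwal".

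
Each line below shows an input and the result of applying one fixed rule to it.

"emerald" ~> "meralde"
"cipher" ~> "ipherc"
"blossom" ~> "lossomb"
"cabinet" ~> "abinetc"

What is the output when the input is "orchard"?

rchardo

Looking at the pairs, the operation is to move the first character to the end.
Applying that to "orchard" gives "rchardo".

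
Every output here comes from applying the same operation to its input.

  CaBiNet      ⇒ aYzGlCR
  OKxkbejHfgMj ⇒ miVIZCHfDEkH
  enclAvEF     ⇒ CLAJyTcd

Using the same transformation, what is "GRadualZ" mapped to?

Rule — shift every letter 2 places backward in the alphabet (wrapping around), then flip the case of every letter.
Doing the same to "GRadualZ": "epYBSYJx".

epYBSYJx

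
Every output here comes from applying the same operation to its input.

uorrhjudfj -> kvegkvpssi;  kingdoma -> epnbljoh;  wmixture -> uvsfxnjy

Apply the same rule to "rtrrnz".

The rule is to shift every letter 1 place forward in the alphabet (wrapping around), then swap the front and back halves of the string.
Working it through for "rtrrnz": intermediate "sussoa", final "soasus".

soasus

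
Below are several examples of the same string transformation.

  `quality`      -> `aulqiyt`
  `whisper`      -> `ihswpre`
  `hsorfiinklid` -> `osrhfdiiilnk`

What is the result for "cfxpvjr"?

The transformation: move the first 2 characters to the end (rotate left by 2), then take characters alternately from the front and the back (1st, last, 2nd, 2nd-last, ...).
Starting from "cfxpvjr": after the first operation, "xpvjrcf"; after the second, "xfpcvrj".

xfpcvrj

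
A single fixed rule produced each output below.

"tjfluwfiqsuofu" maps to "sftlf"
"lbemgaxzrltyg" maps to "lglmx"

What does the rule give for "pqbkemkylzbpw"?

The pattern: keep one character in every 3, starting at position 1 (positions 1st, 4th, 7th, ...), then move the first 3 characters to the end (rotate left by 3).
"pqbkemkylzbpw" → "zwpkk".

zwpkk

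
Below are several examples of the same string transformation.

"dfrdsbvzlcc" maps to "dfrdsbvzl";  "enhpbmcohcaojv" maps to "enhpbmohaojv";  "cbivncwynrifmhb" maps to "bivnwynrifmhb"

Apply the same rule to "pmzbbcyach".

The transformation: remove every "c".
So "pmzbbcyach" becomes "pmzbbyah".

pmzbbyah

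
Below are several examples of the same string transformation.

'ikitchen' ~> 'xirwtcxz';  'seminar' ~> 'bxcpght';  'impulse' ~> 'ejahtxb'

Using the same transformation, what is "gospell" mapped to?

hetaavd

The transformation: shift every letter 11 places backward in the alphabet (wrapping around), then move the first 2 characters to the end (rotate left by 2).
"gospell" → "vdhetaa" → "hetaavd".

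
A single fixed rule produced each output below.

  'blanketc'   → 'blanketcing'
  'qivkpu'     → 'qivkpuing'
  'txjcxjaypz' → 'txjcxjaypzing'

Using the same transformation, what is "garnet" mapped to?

The transformation: append "ing".
"garnet" → "garneting".

garneting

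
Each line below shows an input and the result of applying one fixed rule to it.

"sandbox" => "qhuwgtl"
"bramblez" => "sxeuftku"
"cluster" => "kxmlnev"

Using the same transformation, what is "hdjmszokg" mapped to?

The rule is to shift every letter 7 places backward in the alphabet (wrapping around), then reverse the string.
For "hdjmszokg", step one produces "awcflshdz"; step two turns that into "zdhslfcwa".
(Check on "bramblez": → "uktfuexs" → "sxeuftku" ✓)

zdhslfcwa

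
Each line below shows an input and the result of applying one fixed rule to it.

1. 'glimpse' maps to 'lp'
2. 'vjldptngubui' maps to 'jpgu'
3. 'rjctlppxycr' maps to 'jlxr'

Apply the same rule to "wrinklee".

The pattern: keep one character in every 3, starting at position 2 (positions 2nd, 5th, 8th, ...).
Doing the same to "wrinklee": "rke".

rke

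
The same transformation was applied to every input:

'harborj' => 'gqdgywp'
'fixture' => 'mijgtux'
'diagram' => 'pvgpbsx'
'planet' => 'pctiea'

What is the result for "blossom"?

dhhdbqa

Each output is the input with this applied: shift every letter 11 places backward in the alphabet (wrapping around), then move the first 2 characters to the end (rotate left by 2).
Working it through for "blossom": intermediate "qadhhdb", final "dhhdbqa".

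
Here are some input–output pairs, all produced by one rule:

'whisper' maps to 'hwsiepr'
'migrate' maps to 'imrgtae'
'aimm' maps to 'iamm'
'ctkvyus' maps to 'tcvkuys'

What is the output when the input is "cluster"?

The transformation: swap each adjacent pair of characters (1↔2, 3↔4, ...).
Doing the same to "cluster": "lcsuetr".

lcsuetr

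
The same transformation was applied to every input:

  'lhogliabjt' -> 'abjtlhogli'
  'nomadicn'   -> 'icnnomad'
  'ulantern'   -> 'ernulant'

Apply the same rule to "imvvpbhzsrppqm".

srppqmimvvpbhz

What's happening: move the first character to the end, then swap the front and back halves of the string.
For "imvvpbhzsrppqm", step one produces "mvvpbhzsrppqmi"; step two turns that into "srppqmimvvpbhz".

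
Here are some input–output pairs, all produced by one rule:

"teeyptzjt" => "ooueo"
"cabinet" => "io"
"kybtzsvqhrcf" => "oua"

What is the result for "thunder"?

Each output is the input with this applied: shift every letter 5 places backward in the alphabet (wrapping around), then keep only the vowels.
Applying both steps to "thunder": "ocpiyzm", then "oi".
(Check on "cabinet": → "xvwdizo" → "io" ✓)

oi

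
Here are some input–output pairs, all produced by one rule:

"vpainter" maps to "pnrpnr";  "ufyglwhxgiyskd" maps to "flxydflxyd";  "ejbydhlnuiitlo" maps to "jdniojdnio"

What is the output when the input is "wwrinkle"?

wnewne

Rule — keep one character in every 3, starting at position 2 (positions 2nd, 5th, 8th, ...), then write the whole string twice.
Applying that to "wwrinkle" gives "wnewne".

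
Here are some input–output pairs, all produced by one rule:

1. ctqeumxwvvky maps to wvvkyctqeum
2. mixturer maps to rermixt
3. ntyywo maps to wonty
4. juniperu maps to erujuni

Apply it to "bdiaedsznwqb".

znwqbbdiaed

The rule is to swap the front and back halves of the string, then delete the first character.
For "bdiaedsznwqb", step one produces "sznwqbbdiaed"; step two turns that into "znwqbbdiaed".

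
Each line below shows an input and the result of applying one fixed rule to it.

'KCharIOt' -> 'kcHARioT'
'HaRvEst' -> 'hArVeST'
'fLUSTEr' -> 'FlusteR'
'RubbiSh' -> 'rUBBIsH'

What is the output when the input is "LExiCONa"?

leXIconA

Each output is the input with this applied: flip the case of every letter.
So "LExiCONa" becomes "leXIconA".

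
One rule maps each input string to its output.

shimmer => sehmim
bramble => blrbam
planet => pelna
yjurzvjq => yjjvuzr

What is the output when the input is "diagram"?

dairag

The rule is to delete the last character, then take characters alternately from the front and the back (1st, last, 2nd, 2nd-last, ...).
Starting from "diagram": after the first operation, "diagra"; after the second, "dairag".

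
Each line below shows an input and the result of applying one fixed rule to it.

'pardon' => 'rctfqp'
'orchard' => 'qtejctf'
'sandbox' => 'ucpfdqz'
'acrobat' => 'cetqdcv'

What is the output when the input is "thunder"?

vjwpfgt

The transformation: shift every letter 2 places forward in the alphabet (wrapping around).
So "thunder" becomes "vjwpfgt".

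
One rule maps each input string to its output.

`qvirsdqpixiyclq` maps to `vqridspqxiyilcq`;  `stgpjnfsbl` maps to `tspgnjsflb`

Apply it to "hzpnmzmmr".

zhnpzmmmr

The transformation: swap each adjacent pair of characters (1↔2, 3↔4, ...).
For "hzpnmzmmr" the result is "zhnpzmmmr".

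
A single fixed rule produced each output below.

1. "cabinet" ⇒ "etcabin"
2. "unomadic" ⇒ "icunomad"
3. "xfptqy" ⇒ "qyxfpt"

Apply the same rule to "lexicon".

The pattern: move the last 2 characters to the front (rotate right by 2).
For "lexicon" the result is "onlexic".

onlexic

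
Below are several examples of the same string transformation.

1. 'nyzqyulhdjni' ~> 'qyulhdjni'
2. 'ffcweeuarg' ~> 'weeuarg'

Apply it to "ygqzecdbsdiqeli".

zecdbsdiqeli

In each case the input is transformed by: delete the first 3 characters.
So "ygqzecdbsdiqeli" becomes "zecdbsdiqeli".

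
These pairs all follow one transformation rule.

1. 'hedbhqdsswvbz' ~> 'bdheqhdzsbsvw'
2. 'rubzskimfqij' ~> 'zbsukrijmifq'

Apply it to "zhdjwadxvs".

Rule — move the first 3 characters to the end (rotate left by 3), then take characters alternately from the front and the back (1st, last, 2nd, 2nd-last, ...).
So "zhdjwadxvs" becomes "jdwhazdsxv".

jdwhazdsxv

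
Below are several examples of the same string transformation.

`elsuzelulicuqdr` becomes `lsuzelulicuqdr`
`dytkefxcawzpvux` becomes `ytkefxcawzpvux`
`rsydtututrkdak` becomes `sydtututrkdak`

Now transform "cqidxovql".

Looking at the pairs, the operation is to delete the first character.
So "cqidxovql" becomes "qidxovql".

qidxovql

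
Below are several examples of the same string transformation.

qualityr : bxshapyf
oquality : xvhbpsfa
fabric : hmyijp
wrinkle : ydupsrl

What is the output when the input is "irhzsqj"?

In each case the input is transformed by: shift every letter 7 places forward in the alphabet (wrapping around), then swap each adjacent pair of characters (1↔2, 3↔4, ...).
Working it through for "irhzsqj": intermediate "pyogzxq", final "ypgoxzq".

ypgoxzq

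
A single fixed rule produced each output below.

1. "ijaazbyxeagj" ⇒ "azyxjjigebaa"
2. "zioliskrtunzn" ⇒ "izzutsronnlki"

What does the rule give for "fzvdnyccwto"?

czywvtonfdc

What's happening: sort the characters into reverse alphabetical order, then move the last character to the front.
Working it through for "fzvdnyccwto": intermediate "zywvtonfdcc", final "czywvtonfdc".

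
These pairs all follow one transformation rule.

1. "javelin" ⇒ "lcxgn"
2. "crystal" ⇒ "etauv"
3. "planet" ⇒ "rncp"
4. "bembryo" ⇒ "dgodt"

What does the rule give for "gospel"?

iqur

Rule — delete the last 2 characters, then shift every letter 2 places forward in the alphabet (wrapping around).
Applying that to "gospel" gives "iqur".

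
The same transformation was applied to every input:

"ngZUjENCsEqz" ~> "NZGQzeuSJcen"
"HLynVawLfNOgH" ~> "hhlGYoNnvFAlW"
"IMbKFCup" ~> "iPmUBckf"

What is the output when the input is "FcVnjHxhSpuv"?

fVCUvPNsJHhX

In each case the input is transformed by: take characters alternately from the front and the back (1st, last, 2nd, 2nd-last, ...), then flip the case of every letter.
For "FcVnjHxhSpuv", step one produces "FvcuVpnSjhHx"; step two turns that into "fVCUvPNsJHhX".
(Check on "HLynVawLfNOgH": → "HHLgyOnNVfaLw" → "hhlGYoNnvFAlW" ✓)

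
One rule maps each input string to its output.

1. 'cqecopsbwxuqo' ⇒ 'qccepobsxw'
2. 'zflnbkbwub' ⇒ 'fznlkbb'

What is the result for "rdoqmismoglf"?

Each output is the input with this applied: delete the last 3 characters, then swap each adjacent pair of characters (1↔2, 3↔4, ...).
For "rdoqmismoglf", step one produces "rdoqmismo"; step two turns that into "drqoimmso".

drqoimmso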